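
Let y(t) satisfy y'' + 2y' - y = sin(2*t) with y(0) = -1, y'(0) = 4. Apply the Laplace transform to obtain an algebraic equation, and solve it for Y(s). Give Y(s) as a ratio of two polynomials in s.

Take the Laplace transform of both sides.
With L{y''} = s^2 Y - s·y(0) - y'(0) and L{y'} = sY - y(0), with y(0) = -1, y'(0) = 4: the LHS transforms to (s^2 + 2*s - 1)Y - (-s + 2).
The right side is L{sin(2*t)} = 2/(s^2 + 4).
So (s^2 + 2*s - 1)Y = 2/(s^2 + 4) + (-s + 2).
Solve for Y(s) and write it as one ratio of polynomials.

Y(s) = (-s^3 + 2*s^2 - 4*s + 10)/(s^4 + 2*s^3 + 3*s^2 + 8*s - 4)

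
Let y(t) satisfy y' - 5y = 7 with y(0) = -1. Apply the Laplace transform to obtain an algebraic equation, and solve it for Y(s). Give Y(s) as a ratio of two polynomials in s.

Y(s) = (-s + 7)/(s^2 - 5*s)

Take the Laplace transform of both sides.
Using L{y'} = sY - y(0) = sY - (-1), the left side becomes (s - 5)Y - (-1).
The right side is L{7} = 7/s.
So (s - 5)Y = 7/s + (-1).
Divide through and combine into a single rational function.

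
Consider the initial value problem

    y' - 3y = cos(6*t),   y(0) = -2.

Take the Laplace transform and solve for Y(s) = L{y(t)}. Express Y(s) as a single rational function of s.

Transform both sides with L{·}.
The derivative rules (L{y'} = sY - y(0) = sY - (-2)) turn the left side into (s - 3)Y - (-2).
The right side is L{cos(6*t)} = s/(s^2 + 36).
So (s - 3)Y = s/(s^2 + 36) + (-2).
Solve for Y(s) and write it as one ratio of polynomials.

Y(s) = (-2*s^2 + s - 72)/(s^3 - 3*s^2 + 36*s - 108)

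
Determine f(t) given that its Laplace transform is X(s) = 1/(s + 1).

f(t) = exp(-t)

Since L{e^(-t)} = 1/(s + 1), the inverse is e^(-t).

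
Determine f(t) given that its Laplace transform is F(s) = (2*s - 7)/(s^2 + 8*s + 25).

f(t) = -5*exp(-4*t)*sin(3*t) + 2*exp(-4*t)*cos(3*t)

Complete the square in the denominator: s^2 + 8*s + 25 = (s + 4)^2 + 3^2.
Split the numerator to match: 2*s - 7 = 2·(s + 4) - 5·3.
Invert each term: 2·(s + 4)/((s + 4)^2 + 9) ↔ 2e^(-4t)cos(3t); -5·3/((s + 4)^2 + 9) ↔ -5e^(-4t)sin(3t).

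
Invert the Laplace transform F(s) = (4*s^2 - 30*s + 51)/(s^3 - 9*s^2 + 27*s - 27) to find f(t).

Factor the denominator: s^3 - 9*s^2 + 27*s - 27 = (s - 3)^3.
Partial fraction decomposition gives [4/(s - 3)] + [-6/(s - 3)^2] + [-3/(s - 3)^3].
Invert each term: 4/(s - 3) ↔ 4e^(3t); -6/(s - 3)^2 ↔ -6t·e^(3t); -3/(s - 3)^3 ↔ (-3/2)t^2·e^(3t).

f(t) = -3*t^2*exp(3*t)/2 - 6*t*exp(3*t) + 4*exp(3*t)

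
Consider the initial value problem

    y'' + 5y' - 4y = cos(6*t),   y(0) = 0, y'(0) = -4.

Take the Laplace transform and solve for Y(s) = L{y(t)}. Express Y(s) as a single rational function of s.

Apply the Laplace transform to the equation.
The derivative rules (L{y''} = s^2 Y - s·y(0) - y'(0) and L{y'} = sY - y(0), with y(0) = 0, y'(0) = -4) turn the left side into (s^2 + 5*s - 4)Y - (-4).
The right side is L{cos(6*t)} = s/(s^2 + 36).
So (s^2 + 5*s - 4)Y = s/(s^2 + 36) + (-4).
Isolate Y and clear denominators.

Y(s) = (-4*s^2 + s - 144)/(s^4 + 5*s^3 + 32*s^2 + 180*s - 144)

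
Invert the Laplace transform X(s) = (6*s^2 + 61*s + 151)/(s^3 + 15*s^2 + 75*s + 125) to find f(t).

f(t) = -2*t^2*exp(-5*t) + t*exp(-5*t) + 6*exp(-5*t)

Factor the denominator: s^3 + 15*s^2 + 75*s + 125 = (s + 5)^3.
Partial fraction decomposition gives [6/(s + 5)] + [(s + 5)^(-2)] + [-4/(s + 5)^3].
Invert each term: 6/(s + 5) ↔ 6e^(-5t); 1/(s + 5)^2 ↔ t·e^(-5t); -4/(s + 5)^3 ↔ (-2)t^2·e^(-5t).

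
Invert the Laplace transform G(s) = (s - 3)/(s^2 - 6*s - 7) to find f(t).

Rewrite the denominator: s^2 - 6*s - 7 = (s - 3)^2 - 16.
The form in (s - 3) signals a first-shifting-theorem factor e^(3t).
Since L{cosh(4t)} = s/(s^2 - 16), the inverse is e^(3*t)*cosh(4*t).

f(t) = exp(3*t)*cosh(4*t)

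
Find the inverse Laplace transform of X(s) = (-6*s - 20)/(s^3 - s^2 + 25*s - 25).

Factor the denominator: s^3 - s^2 + 25*s - 25 = (s - 1)*(s^2 + 25).
Partial fraction decomposition gives [-1/(s - 1)] + [s/(s^2 + 25)] + [-5/(s^2 + 25)].
Invert each term: -1/(s - 1) ↔ -e^(t); 1·s/(s^2 + 25) ↔ cos(5t); -1·5/(s^2 + 25) ↔ -sin(5t).

-exp(t) - sin(5*t) + cos(5*t)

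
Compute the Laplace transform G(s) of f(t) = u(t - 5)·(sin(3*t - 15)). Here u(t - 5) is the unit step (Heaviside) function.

By the second shifting theorem, L{u(t - c)·g(t - c)} = e^(-cs)·H(s) with c = 5 and H(s) = L{g(t)}.
L{sin(3t)} = 3/(s^2 + 9).

G(s) = 3*exp(-5*s)/(s^2 + 9)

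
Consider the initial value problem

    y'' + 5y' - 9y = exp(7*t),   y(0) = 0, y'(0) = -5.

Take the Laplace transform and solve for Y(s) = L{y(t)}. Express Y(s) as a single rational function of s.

Transform both sides with L{·}.
Using L{y''} = s^2 Y - s·y(0) - y'(0) and L{y'} = sY - y(0), with y(0) = 0, y'(0) = -5, the left side becomes (s^2 + 5*s - 9)Y - (-5).
The right side is L{exp(7*t)} = 1/(s - 7).
So (s^2 + 5*s - 9)Y = 1/(s - 7) + (-5).
Divide through and combine into a single rational function.

Y(s) = (-5*s + 36)/(s^3 - 2*s^2 - 44*s + 63)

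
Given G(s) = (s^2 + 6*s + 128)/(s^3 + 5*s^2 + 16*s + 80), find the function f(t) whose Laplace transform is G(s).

f(t) = 4*sin(4*t) - 2*cos(4*t) + 3*exp(-5*t)

Factor the denominator: s^3 + 5*s^2 + 16*s + 80 = (s + 5)*(s^2 + 16).
Partial fraction decomposition gives [3/(s + 5)] + [-2*s/(s^2 + 16)] + [16/(s^2 + 16)].
Invert each term: 3/(s + 5) ↔ 3e^(-5t); -2·s/(s^2 + 16) ↔ -2cos(4t); 4·4/(s^2 + 16) ↔ 4sin(4t).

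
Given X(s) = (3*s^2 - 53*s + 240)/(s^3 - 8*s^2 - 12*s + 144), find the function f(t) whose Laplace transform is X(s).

f(t) = 3*t*exp(6*t) - 2*exp(6*t) + 5*exp(-4*t)

Factor the denominator: s^3 - 8*s^2 - 12*s + 144 = (s - 6)^2*(s + 4).
Partial fraction decomposition gives [-2/(s - 6)] + [3/(s - 6)^2] + [5/(s + 4)].
Invert each term: -2/(s - 6) ↔ -2e^(6t); 3/(s - 6)^2 ↔ 3t·e^(6t); 5/(s + 4) ↔ 5e^(-4t).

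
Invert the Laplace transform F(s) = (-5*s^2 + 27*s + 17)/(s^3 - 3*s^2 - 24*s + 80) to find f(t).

f(t) = 5*t*exp(4*t) - 2*exp(4*t) - 3*exp(-5*t)

Factor the denominator: s^3 - 3*s^2 - 24*s + 80 = (s - 4)^2*(s + 5).
Partial fraction decomposition gives [-2/(s - 4)] + [5/(s - 4)^2] + [-3/(s + 5)].
Invert each term: -2/(s - 4) ↔ -2e^(4t); 5/(s - 4)^2 ↔ 5t·e^(4t); -3/(s + 5) ↔ -3e^(-5t).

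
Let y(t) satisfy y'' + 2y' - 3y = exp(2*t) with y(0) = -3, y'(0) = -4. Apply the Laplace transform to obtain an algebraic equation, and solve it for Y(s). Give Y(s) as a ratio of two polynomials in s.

Apply the Laplace transform to the equation.
With L{y''} = s^2 Y - s·y(0) - y'(0) and L{y'} = sY - y(0), with y(0) = -3, y'(0) = -4: the LHS transforms to (s^2 + 2*s - 3)Y - (-3*s - 10).
The right side is L{exp(2*t)} = 1/(s - 2).
So (s^2 + 2*s - 3)Y = 1/(s - 2) + (-3*s - 10).
Solve for Y(s) and write it as one ratio of polynomials.

Y(s) = (-3*s^2 - 4*s + 21)/(s^3 - 7*s + 6)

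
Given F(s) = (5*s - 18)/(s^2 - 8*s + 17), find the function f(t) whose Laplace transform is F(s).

Complete the square in the denominator: s^2 - 8*s + 17 = (s - 4)^2 + 1^2.
Split the numerator to match: 5*s - 18 = 5·(s - 4) + 2·1.
Invert each term: 5·(s - 4)/((s - 4)^2 + 1) ↔ 5e^(4t)cos(t); 2·1/((s - 4)^2 + 1) ↔ 2e^(4t)sin(t).

f(t) = 2*exp(4*t)*sin(t) + 5*exp(4*t)*cos(t)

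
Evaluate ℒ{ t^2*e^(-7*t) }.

2/(s + 7)^3

L{e^(-7t)} = 1/(s + 7).
Then apply L{t^2·g(t)} = (-1)^2 d^2/ds^2[G(s)] with G(s) = 1/(s + 7):
differentiating 2 times and applying the sign gives 2/(s + 7)^3.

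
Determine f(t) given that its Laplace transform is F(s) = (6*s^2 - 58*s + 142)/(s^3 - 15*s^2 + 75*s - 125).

Factor the denominator: s^3 - 15*s^2 + 75*s - 125 = (s - 5)^3.
Partial fraction decomposition gives [6/(s - 5)] + [2/(s - 5)^2] + [2/(s - 5)^3].
Invert each term: 6/(s - 5) ↔ 6e^(5t); 2/(s - 5)^2 ↔ 2t·e^(5t); 2/(s - 5)^3 ↔ (1)t^2·e^(5t).

f(t) = t^2*exp(5*t) + 2*t*exp(5*t) + 6*exp(5*t)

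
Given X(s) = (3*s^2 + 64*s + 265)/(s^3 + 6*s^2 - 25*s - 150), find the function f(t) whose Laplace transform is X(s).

f(t) = 6*exp(5*t) - 2*exp(-5*t) - exp(-6*t)

Factor the denominator: s^3 + 6*s^2 - 25*s - 150 = (s - 5)*(s + 5)*(s + 6).
Partial fraction decomposition gives [-2/(s + 5)] + [-1/(s + 6)] + [6/(s - 5)].
Invert each term: -2/(s + 5) ↔ -2e^(-5t); -1/(s + 6) ↔ -e^(-6t); 6/(s - 5) ↔ 6e^(5t).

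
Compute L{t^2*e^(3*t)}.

2/(s - 3)^3

L{e^(3t)} = 1/(s - 3).
Then apply L{t^2·g(t)} = (-1)^2 d^2/ds^2[G(s)] with G(s) = 1/(s - 3):
differentiating 2 times and applying the sign gives 2/(s - 3)^3.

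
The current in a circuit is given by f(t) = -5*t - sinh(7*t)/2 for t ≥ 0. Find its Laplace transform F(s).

Apply the Laplace transform termwise.
(-5)·[L{t} = 1!/s^2 = 1/s^2]; (-1/2)·[L{sinh(7t)} = 7/(s^2 - 49)].

F(s) = -7/(2*(s^2 - 49)) - 5/s^2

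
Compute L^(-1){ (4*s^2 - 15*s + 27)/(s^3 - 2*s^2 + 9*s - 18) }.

Factor the denominator: s^3 - 2*s^2 + 9*s - 18 = (s - 2)*(s^2 + 9).
Partial fraction decomposition gives [1/(s - 2)] + [3*s/(s^2 + 9)] + [-9/(s^2 + 9)].
Invert each term: 1/(s - 2) ↔ e^(2t); 3·s/(s^2 + 9) ↔ 3cos(3t); -3·3/(s^2 + 9) ↔ -3sin(3t).

exp(2*t) - 3*sin(3*t) + 3*cos(3*t)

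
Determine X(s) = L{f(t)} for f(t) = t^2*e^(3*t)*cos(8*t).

L{cos(8t)} = s/(s^2 + 64).
Multiplying by e^(3t) shifts s → s - 3, so L{e^(3*t)*cos(8*t)} = (s - 3)/((s - 3)^2 + 64).
Then apply L{t^2·g(t)} = (-1)^2 d^2/ds^2[G(s)] with G(s) = (s - 3)/((s - 3)^2 + 64):
differentiating 2 times and applying the sign gives 2*(s - 3)*(s^2 - 6*s - 183)/(s^2 - 6*s + 73)^3.

X(s) = 2*(s - 3)*(s^2 - 6*s - 183)/(s^2 - 6*s + 73)^3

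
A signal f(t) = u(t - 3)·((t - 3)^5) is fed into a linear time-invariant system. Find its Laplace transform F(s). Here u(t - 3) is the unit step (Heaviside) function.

F(s) = 120*exp(-3*s)/s^6

By the second shifting theorem, L{u(t - c)·g(t - c)} = e^(-cs)·G(s) with c = 3 and G(s) = L{g(t)}.
L{t^5} = 5!/s^6 = 120/s^6.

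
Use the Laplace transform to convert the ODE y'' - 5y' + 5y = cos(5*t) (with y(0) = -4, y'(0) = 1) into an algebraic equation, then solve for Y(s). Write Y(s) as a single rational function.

Laplace-transform each side.
Using L{y''} = s^2 Y - s·y(0) - y'(0) and L{y'} = sY - y(0), with y(0) = -4, y'(0) = 1, the left side becomes (s^2 - 5*s + 5)Y - (-4*s + 21).
The right side is L{cos(5*t)} = s/(s^2 + 25).
So (s^2 - 5*s + 5)Y = s/(s^2 + 25) + (-4*s + 21).
Isolate Y and clear denominators.

Y(s) = (-4*s^3 + 21*s^2 - 99*s + 525)/(s^4 - 5*s^3 + 30*s^2 - 125*s + 125)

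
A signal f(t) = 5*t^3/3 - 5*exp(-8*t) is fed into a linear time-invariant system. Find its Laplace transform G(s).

By linearity of the Laplace transform, transform each term separately.
(-5)·[L{e^(-8t)} = 1/(s + 8)]; (5/3)·[L{t^3} = 3!/s^4 = 6/s^4].

G(s) = -5/(s + 8) + 10/s^4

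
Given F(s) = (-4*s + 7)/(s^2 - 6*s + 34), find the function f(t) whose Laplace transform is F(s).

f(t) = -exp(3*t)*sin(5*t) - 4*exp(3*t)*cos(5*t)

Complete the square in the denominator: s^2 - 6*s + 34 = (s - 3)^2 + 5^2.
Split the numerator to match: -4*s + 7 = -4·(s - 3) - 1·5.
Invert each term: -4·(s - 3)/((s - 3)^2 + 25) ↔ -4e^(3t)cos(5t); -1·5/((s - 3)^2 + 25) ↔ -e^(3t)sin(5t).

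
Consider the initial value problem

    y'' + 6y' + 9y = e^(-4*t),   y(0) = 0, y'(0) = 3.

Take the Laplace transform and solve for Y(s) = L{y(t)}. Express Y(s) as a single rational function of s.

Transform both sides with L{·}.
Using L{y''} = s^2 Y - s·y(0) - y'(0) and L{y'} = sY - y(0), with y(0) = 0, y'(0) = 3, the left side becomes (s^2 + 6*s + 9)Y - (3).
The right side is L{e^(-4*t)} = 1/(s + 4).
So (s^2 + 6*s + 9)Y = 1/(s + 4) + (3).
Solve for Y(s) and write it as one ratio of polynomials.

Y(s) = (3*s + 13)/(s^3 + 10*s^2 + 33*s + 36)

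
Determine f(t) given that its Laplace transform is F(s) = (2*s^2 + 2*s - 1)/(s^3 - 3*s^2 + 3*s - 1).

Factor the denominator: s^3 - 3*s^2 + 3*s - 1 = (s - 1)^3.
Partial fraction decomposition gives [2/(s - 1)] + [6/(s - 1)^2] + [3/(s - 1)^3].
Invert each term: 2/(s - 1) ↔ 2e^(t); 6/(s - 1)^2 ↔ 6t·e^(t); 3/(s - 1)^3 ↔ (3/2)t^2·e^(t).

f(t) = 3*t^2*exp(t)/2 + 6*t*exp(t) + 2*exp(t)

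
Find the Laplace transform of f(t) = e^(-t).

1/(s + 1)

L{e^(-t)} = 1/(s + 1).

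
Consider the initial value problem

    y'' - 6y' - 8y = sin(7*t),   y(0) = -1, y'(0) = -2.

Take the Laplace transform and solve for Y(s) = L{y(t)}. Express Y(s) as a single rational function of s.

Y(s) = (-s^3 + 4*s^2 - 49*s + 203)/(s^4 - 6*s^3 + 41*s^2 - 294*s - 392)

Laplace-transform each side.
With L{y''} = s^2 Y - s·y(0) - y'(0) and L{y'} = sY - y(0), with y(0) = -1, y'(0) = -2: the LHS transforms to (s^2 - 6*s - 8)Y - (-s + 4).
The right side is L{sin(7*t)} = 7/(s^2 + 49).
So (s^2 - 6*s - 8)Y = 7/(s^2 + 49) + (-s + 4).
Solve for Y(s) and write it as one ratio of polynomials.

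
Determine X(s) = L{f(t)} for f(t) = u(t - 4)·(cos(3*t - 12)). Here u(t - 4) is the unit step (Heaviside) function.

X(s) = s*exp(-4*s)/(s^2 + 9)

By the second shifting theorem, L{u(t - c)·g(t - c)} = e^(-cs)·G(s) with c = 4 and G(s) = L{g(t)}.
L{cos(3t)} = s/(s^2 + 9).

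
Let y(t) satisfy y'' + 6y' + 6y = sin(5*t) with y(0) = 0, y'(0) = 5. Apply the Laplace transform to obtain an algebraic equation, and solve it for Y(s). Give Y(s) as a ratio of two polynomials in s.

Y(s) = (5*s^2 + 130)/(s^4 + 6*s^3 + 31*s^2 + 150*s + 150)

Apply the Laplace transform to the equation.
With L{y''} = s^2 Y - s·y(0) - y'(0) and L{y'} = sY - y(0), with y(0) = 0, y'(0) = 5: the LHS transforms to (s^2 + 6*s + 6)Y - (5).
The right side is L{sin(5*t)} = 5/(s^2 + 25).
So (s^2 + 6*s + 6)Y = 5/(s^2 + 25) + (5).
Isolate Y and clear denominators.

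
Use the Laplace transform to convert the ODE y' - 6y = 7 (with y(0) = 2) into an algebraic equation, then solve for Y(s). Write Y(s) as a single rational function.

Y(s) = (2*s + 7)/(s^2 - 6*s)

Take the Laplace transform of both sides.
The derivative rules (L{y'} = sY - y(0) = sY - 2) turn the left side into (s - 6)Y - (2).
The right side is L{7} = 7/s.
So (s - 6)Y = 7/s + (2).
Solve for Y(s) and write it as one ratio of polynomials.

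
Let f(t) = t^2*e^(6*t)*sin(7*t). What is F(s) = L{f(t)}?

L{sin(7t)} = 7/(s^2 + 49).
Multiplying by e^(6t) shifts s → s - 6, so L{e^(6*t)*sin(7*t)} = 7/((s - 6)^2 + 49).
Then apply L{t^2·g(t)} = (-1)^2 d^2/ds^2[G(s)] with G(s) = 7/((s - 6)^2 + 49):
differentiating 2 times and applying the sign gives 14*(3*s^2 - 36*s + 59)/(s^2 - 12*s + 85)^3.

F(s) = 14*(3*s^2 - 36*s + 59)/(s^2 - 12*s + 85)^3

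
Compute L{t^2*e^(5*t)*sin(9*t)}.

L{sin(9t)} = 9/(s^2 + 81).
Multiplying by e^(5t) shifts s → s - 5, so L{e^(5*t)*sin(9*t)} = 9/((s - 5)^2 + 81).
Then apply L{t^2·g(t)} = (-1)^2 d^2/ds^2[G(s)] with G(s) = 9/((s - 5)^2 + 81):
differentiating 2 times and applying the sign gives 54*(s^2 - 10*s - 2)/(s^2 - 10*s + 106)^3.

54*(s^2 - 10*s - 2)/(s^2 - 10*s + 106)^3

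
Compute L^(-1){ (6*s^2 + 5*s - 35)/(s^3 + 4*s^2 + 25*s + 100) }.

-3*sin(5*t) + 5*cos(5*t) + exp(-4*t)

Factor the denominator: s^3 + 4*s^2 + 25*s + 100 = (s + 4)*(s^2 + 25).
Partial fraction decomposition gives [1/(s + 4)] + [5*s/(s^2 + 25)] + [-15/(s^2 + 25)].
Invert each term: 1/(s + 4) ↔ e^(-4t); 5·s/(s^2 + 25) ↔ 5cos(5t); -3·5/(s^2 + 25) ↔ -3sin(5t).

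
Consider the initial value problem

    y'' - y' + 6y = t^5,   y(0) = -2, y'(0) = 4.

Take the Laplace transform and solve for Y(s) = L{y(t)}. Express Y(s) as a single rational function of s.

Y(s) = (-2*s^7 + 6*s^6 + 120)/(s^8 - s^7 + 6*s^6)

Transform both sides with L{·}.
The derivative rules (L{y''} = s^2 Y - s·y(0) - y'(0) and L{y'} = sY - y(0), with y(0) = -2, y'(0) = 4) turn the left side into (s^2 - s + 6)Y - (-2*s + 6).
The right side is L{t^5} = 120/s^6.
So (s^2 - s + 6)Y = 120/s^6 + (-2*s + 6).
Solve for Y(s) and write it as one ratio of polynomials.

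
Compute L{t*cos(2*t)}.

(s - 2)*(s + 2)/(s^2 + 4)^2

L{cos(2t)} = s/(s^2 + 4).
Then apply L{t·g(t)} = -d/ds[G(s)] with G(s) = s/(s^2 + 4):
differentiating 1 time and applying the sign gives (s - 2)*(s + 2)/(s^2 + 4)^2.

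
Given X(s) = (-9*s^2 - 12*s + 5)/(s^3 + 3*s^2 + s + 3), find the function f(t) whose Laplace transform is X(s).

Factor the denominator: s^3 + 3*s^2 + s + 3 = (s + 3)*(s^2 + 1).
Partial fraction decomposition gives [-4/(s + 3)] + [-5*s/(s^2 + 1)] + [3/(s^2 + 1)].
Invert each term: -4/(s + 3) ↔ -4e^(-3t); -5·s/(s^2 + 1) ↔ -5cos(t); 3·1/(s^2 + 1) ↔ 3sin(t).

f(t) = 3*sin(t) - 5*cos(t) - 4*exp(-3*t)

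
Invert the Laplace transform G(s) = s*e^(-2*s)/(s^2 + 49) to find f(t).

The factor e^(-2s) signals a time shift by c = 2 (second shifting theorem).
L{cos(7t)} = s/(s^2 + 49), so L^-1{s/(s^2 + 49)} = cos(7*t).
Hence the inverse is u(t - 2) times that function evaluated at t - 2.

f(t) = Heaviside(t - 2)*(cos(7*t - 14))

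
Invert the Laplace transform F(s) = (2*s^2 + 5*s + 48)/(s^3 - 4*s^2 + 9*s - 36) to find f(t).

Factor the denominator: s^3 - 4*s^2 + 9*s - 36 = (s - 4)*(s^2 + 9).
Partial fraction decomposition gives [4/(s - 4)] + [-2*s/(s^2 + 9)] + [-3/(s^2 + 9)].
Invert each term: 4/(s - 4) ↔ 4e^(4t); -2·s/(s^2 + 9) ↔ -2cos(3t); -1·3/(s^2 + 9) ↔ -sin(3t).

f(t) = 4*exp(4*t) - sin(3*t) - 2*cos(3*t)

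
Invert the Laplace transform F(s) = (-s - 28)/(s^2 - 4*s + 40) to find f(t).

Complete the square in the denominator: s^2 - 4*s + 40 = (s - 2)^2 + 6^2.
Split the numerator to match: -s - 28 = -1·(s - 2) - 5·6.
Invert each term: -1·(s - 2)/((s - 2)^2 + 36) ↔ -e^(2t)cos(6t); -5·6/((s - 2)^2 + 36) ↔ -5e^(2t)sin(6t).

f(t) = -5*exp(2*t)*sin(6*t) - exp(2*t)*cos(6*t)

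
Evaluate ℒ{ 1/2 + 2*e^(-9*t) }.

2/(s + 9) + 1/(2*s)

By linearity of the Laplace transform, transform each term separately.
(2)·[L{e^(-9t)} = 1/(s + 9)]; L{1/2} = (1/2)/s.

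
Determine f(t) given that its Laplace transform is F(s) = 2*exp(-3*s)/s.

f(t) = Heaviside(t - 3)*(2)

The factor e^(-3s) signals a time shift by c = 3 (second shifting theorem).
L{2} = 2/s, so L^-1{2/s} = 2.
Hence the inverse is u(t - 3) times that function evaluated at t - 3.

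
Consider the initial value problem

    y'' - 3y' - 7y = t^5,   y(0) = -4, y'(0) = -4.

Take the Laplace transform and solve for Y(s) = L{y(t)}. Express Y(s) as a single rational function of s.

Y(s) = (-4*s^7 + 8*s^6 + 120)/(s^8 - 3*s^7 - 7*s^6)

Transform both sides with L{·}.
The derivative rules (L{y''} = s^2 Y - s·y(0) - y'(0) and L{y'} = sY - y(0), with y(0) = -4, y'(0) = -4) turn the left side into (s^2 - 3*s - 7)Y - (-4*s + 8).
The right side is L{t^5} = 120/s^6.
So (s^2 - 3*s - 7)Y = 120/s^6 + (-4*s + 8).
Isolate Y and clear denominators.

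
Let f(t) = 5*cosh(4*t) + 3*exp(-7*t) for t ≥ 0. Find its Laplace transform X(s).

X(s) = 5*s/(s^2 - 16) + 3/(s + 7)

Apply the Laplace transform termwise.
(3)·[L{e^(-7t)} = 1/(s + 7)]; (5)·[L{cosh(4t)} = s/(s^2 - 16)].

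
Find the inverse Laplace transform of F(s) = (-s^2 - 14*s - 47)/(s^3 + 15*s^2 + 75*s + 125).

Factor the denominator: s^3 + 15*s^2 + 75*s + 125 = (s + 5)^3.
Partial fraction decomposition gives [-1/(s + 5)] + [-4/(s + 5)^2] + [-2/(s + 5)^3].
Invert each term: -1/(s + 5) ↔ -e^(-5t); -4/(s + 5)^2 ↔ -4t·e^(-5t); -2/(s + 5)^3 ↔ (-1)t^2·e^(-5t).

-t^2*exp(-5*t) - 4*t*exp(-5*t) - exp(-5*t)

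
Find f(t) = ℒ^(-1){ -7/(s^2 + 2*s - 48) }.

f(t) = -exp(-t)*sinh(7*t)

Rewrite the denominator: s^2 + 2*s - 48 = (s + 1)^2 - 49.
The form in (s + 1) signals a first-shifting-theorem factor e^(-t).
Since L{sinh(7t)} = 7/(s^2 - 49), the inverse is e^(-t)*sinh(7*t), scaled by -1.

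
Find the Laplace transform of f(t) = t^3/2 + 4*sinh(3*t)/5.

Apply the Laplace transform termwise.
(4/5)·[L{sinh(3t)} = 3/(s^2 - 9)]; (1/2)·[L{t^3} = 3!/s^4 = 6/s^4].

12/(5*(s^2 - 9)) + 3/s^4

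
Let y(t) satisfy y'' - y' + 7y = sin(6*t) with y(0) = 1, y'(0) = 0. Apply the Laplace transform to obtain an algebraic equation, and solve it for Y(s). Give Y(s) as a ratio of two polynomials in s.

Laplace-transform each side.
Using L{y''} = s^2 Y - s·y(0) - y'(0) and L{y'} = sY - y(0), with y(0) = 1, y'(0) = 0, the left side becomes (s^2 - s + 7)Y - (s - 1).
The right side is L{sin(6*t)} = 6/(s^2 + 36).
So (s^2 - s + 7)Y = 6/(s^2 + 36) + (s - 1).
Solve for Y(s) and write it as one ratio of polynomials.

Y(s) = (s^3 - s^2 + 36*s - 30)/(s^4 - s^3 + 43*s^2 - 36*s + 252)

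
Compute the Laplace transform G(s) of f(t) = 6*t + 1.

The transform is linear, so treat each term independently.
(6)·[L{t} = 1!/s^2 = 1/s^2]; L{1} = 1/s.

G(s) = 1/s + 6/s^2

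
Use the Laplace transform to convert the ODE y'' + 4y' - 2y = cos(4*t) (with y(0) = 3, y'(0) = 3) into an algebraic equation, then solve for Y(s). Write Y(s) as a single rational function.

Transform both sides with L{·}.
Using L{y''} = s^2 Y - s·y(0) - y'(0) and L{y'} = sY - y(0), with y(0) = 3, y'(0) = 3, the left side becomes (s^2 + 4*s - 2)Y - (3*s + 15).
The right side is L{cos(4*t)} = s/(s^2 + 16).
So (s^2 + 4*s - 2)Y = s/(s^2 + 16) + (3*s + 15).
Isolate Y and clear denominators.

Y(s) = (3*s^3 + 15*s^2 + 49*s + 240)/(s^4 + 4*s^3 + 14*s^2 + 64*s - 32)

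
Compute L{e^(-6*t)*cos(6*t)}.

L{cos(6t)} = s/(s^2 + 36).
By the first shifting theorem, multiplying by e^(-6t) replaces s with s + 6.

(s + 6)/((s + 6)^2 + 36)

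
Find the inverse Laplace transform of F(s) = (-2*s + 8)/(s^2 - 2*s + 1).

6*t*exp(t) - 2*exp(t)

Factor the denominator: s^2 - 2*s + 1 = (s - 1)^2.
Partial fraction decomposition gives [-2/(s - 1)] + [6/(s - 1)^2].
Invert each term: -2/(s - 1) ↔ -2e^(t); 6/(s - 1)^2 ↔ 6t·e^(t).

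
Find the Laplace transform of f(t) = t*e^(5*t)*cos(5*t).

L{cos(5t)} = s/(s^2 + 25).
Multiplying by e^(5t) shifts s → s - 5, so L{e^(5*t)*cos(5*t)} = (s - 5)/((s - 5)^2 + 25).
Then apply L{t·g(t)} = -d/ds[G(s)] with G(s) = (s - 5)/((s - 5)^2 + 25):
differentiating 1 time and applying the sign gives s*(s - 10)/(s^2 - 10*s + 50)^2.

s*(s - 10)/(s^2 - 10*s + 50)^2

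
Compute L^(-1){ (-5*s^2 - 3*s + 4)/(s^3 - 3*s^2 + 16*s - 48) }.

Factor the denominator: s^3 - 3*s^2 + 16*s - 48 = (s - 3)*(s^2 + 16).
Partial fraction decomposition gives [-2/(s - 3)] + [-3*s/(s^2 + 16)] + [-12/(s^2 + 16)].
Invert each term: -2/(s - 3) ↔ -2e^(3t); -3·s/(s^2 + 16) ↔ -3cos(4t); -3·4/(s^2 + 16) ↔ -3sin(4t).

-2*exp(3*t) - 3*sin(4*t) - 3*cos(4*t)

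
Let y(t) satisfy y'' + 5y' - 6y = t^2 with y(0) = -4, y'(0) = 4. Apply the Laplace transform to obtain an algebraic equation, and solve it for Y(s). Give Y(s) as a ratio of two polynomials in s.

Y(s) = (-4*s^4 - 16*s^3 + 2)/(s^5 + 5*s^4 - 6*s^3)

Take the Laplace transform of both sides.
Using L{y''} = s^2 Y - s·y(0) - y'(0) and L{y'} = sY - y(0), with y(0) = -4, y'(0) = 4, the left side becomes (s^2 + 5*s - 6)Y - (-4*s - 16).
The right side is L{t^2} = 2/s^3.
So (s^2 + 5*s - 6)Y = 2/s^3 + (-4*s - 16).
Solve for Y(s) and write it as one ratio of polynomials.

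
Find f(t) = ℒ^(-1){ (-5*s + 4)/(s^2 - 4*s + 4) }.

Factor the denominator: s^2 - 4*s + 4 = (s - 2)^2.
Partial fraction decomposition gives [-5/(s - 2)] + [-6/(s - 2)^2].
Invert each term: -5/(s - 2) ↔ -5e^(2t); -6/(s - 2)^2 ↔ -6t·e^(2t).

f(t) = -6*t*exp(2*t) - 5*exp(2*t)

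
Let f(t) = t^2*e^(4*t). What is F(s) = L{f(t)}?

L{e^(4t)} = 1/(s - 4).
Then apply L{t^2·g(t)} = (-1)^2 d^2/ds^2[G(s)] with G(s) = 1/(s - 4):
differentiating 2 times and applying the sign gives 2/(s - 4)^3.

F(s) = 2/(s - 4)^3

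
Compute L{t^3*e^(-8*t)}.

6/(s + 8)^4

L{t^3} = 3!/s^4 = 6/s^4.
By the first shifting theorem, multiplying by e^(-8t) replaces s with s + 8.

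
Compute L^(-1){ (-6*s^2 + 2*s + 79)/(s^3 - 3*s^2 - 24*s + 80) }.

Factor the denominator: s^3 - 3*s^2 - 24*s + 80 = (s - 4)^2*(s + 5).
Partial fraction decomposition gives [-5/(s - 4)] + [-1/(s - 4)^2] + [-1/(s + 5)].
Invert each term: -5/(s - 4) ↔ -5e^(4t); -1/(s - 4)^2 ↔ -t·e^(4t); -1/(s + 5) ↔ -e^(-5t).

-t*exp(4*t) - 5*exp(4*t) - exp(-5*t)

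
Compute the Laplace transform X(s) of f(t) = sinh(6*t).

X(s) = 6/(s^2 - 36)

L{sinh(6t)} = 6/(s^2 - 36).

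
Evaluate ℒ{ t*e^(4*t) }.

L{e^(4t)} = 1/(s - 4).
Then apply L{t·g(t)} = -d/ds[G(s)] with G(s) = 1/(s - 4):
differentiating 1 time and applying the sign gives (s - 4)^(-2).

(s - 4)^(-2)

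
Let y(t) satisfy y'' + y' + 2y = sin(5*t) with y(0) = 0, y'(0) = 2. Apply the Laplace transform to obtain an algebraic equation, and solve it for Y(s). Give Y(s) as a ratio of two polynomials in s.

Laplace-transform each side.
The derivative rules (L{y''} = s^2 Y - s·y(0) - y'(0) and L{y'} = sY - y(0), with y(0) = 0, y'(0) = 2) turn the left side into (s^2 + s + 2)Y - (2).
The right side is L{sin(5*t)} = 5/(s^2 + 25).
So (s^2 + s + 2)Y = 5/(s^2 + 25) + (2).
Divide through and combine into a single rational function.

Y(s) = (2*s^2 + 55)/(s^4 + s^3 + 27*s^2 + 25*s + 50)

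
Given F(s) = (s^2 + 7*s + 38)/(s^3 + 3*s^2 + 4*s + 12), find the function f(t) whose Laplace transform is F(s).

f(t) = 5*sin(2*t) - cos(2*t) + 2*exp(-3*t)

Factor the denominator: s^3 + 3*s^2 + 4*s + 12 = (s + 3)*(s^2 + 4).
Partial fraction decomposition gives [2/(s + 3)] + [-s/(s^2 + 4)] + [10/(s^2 + 4)].
Invert each term: 2/(s + 3) ↔ 2e^(-3t); -1·s/(s^2 + 4) ↔ -cos(2t); 5·2/(s^2 + 4) ↔ 5sin(2t).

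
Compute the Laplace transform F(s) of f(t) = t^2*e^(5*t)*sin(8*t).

F(s) = 16*(3*s^2 - 30*s + 11)/(s^2 - 10*s + 89)^3

L{sin(8t)} = 8/(s^2 + 64).
Multiplying by e^(5t) shifts s → s - 5, so L{e^(5*t)*sin(8*t)} = 8/((s - 5)^2 + 64).
Then apply L{t^2·g(t)} = (-1)^2 d^2/ds^2[G(s)] with G(s) = 8/((s - 5)^2 + 64):
differentiating 2 times and applying the sign gives 16*(3*s^2 - 30*s + 11)/(s^2 - 10*s + 89)^3.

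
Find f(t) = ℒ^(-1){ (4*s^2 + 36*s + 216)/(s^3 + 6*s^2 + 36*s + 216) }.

Factor the denominator: s^3 + 6*s^2 + 36*s + 216 = (s + 6)*(s^2 + 36).
Partial fraction decomposition gives [2/(s + 6)] + [2*s/(s^2 + 36)] + [24/(s^2 + 36)].
Invert each term: 2/(s + 6) ↔ 2e^(-6t); 2·s/(s^2 + 36) ↔ 2cos(6t); 4·6/(s^2 + 36) ↔ 4sin(6t).

f(t) = 4*sin(6*t) + 2*cos(6*t) + 2*exp(-6*t)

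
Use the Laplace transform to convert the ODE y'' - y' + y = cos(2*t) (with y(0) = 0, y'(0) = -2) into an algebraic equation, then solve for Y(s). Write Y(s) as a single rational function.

Y(s) = (-2*s^2 + s - 8)/(s^4 - s^3 + 5*s^2 - 4*s + 4)

Transform both sides with L{·}.
The derivative rules (L{y''} = s^2 Y - s·y(0) - y'(0) and L{y'} = sY - y(0), with y(0) = 0, y'(0) = -2) turn the left side into (s^2 - s + 1)Y - (-2).
The right side is L{cos(2*t)} = s/(s^2 + 4).
So (s^2 - s + 1)Y = s/(s^2 + 4) + (-2).
Solve for Y(s) and write it as one ratio of polynomials.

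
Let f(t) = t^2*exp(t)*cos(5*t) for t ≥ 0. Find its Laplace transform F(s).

L{cos(5t)} = s/(s^2 + 25).
Multiplying by e^(t) shifts s → s - 1, so L{exp(t)*cos(5*t)} = (s - 1)/((s - 1)^2 + 25).
Then apply L{t^2·g(t)} = (-1)^2 d^2/ds^2[G(s)] with G(s) = (s - 1)/((s - 1)^2 + 25):
differentiating 2 times and applying the sign gives 2*(s - 1)*(s^2 - 2*s - 74)/(s^2 - 2*s + 26)^3.

F(s) = 2*(s - 1)*(s^2 - 2*s - 74)/(s^2 - 2*s + 26)^3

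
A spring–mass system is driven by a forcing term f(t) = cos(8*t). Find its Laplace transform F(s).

F(s) = s/(s^2 + 64)

L{cos(8t)} = s/(s^2 + 64).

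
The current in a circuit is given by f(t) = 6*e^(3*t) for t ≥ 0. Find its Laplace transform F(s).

F(s) = 6/(s - 3)

L{6} = 6/s.
By the first shifting theorem, multiplying by e^(3t) replaces s with s - 3.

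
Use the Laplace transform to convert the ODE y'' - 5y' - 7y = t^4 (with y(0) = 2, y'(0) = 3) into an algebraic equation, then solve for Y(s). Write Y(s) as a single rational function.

Take the Laplace transform of both sides.
The derivative rules (L{y''} = s^2 Y - s·y(0) - y'(0) and L{y'} = sY - y(0), with y(0) = 2, y'(0) = 3) turn the left side into (s^2 - 5*s - 7)Y - (2*s - 7).
The right side is L{t^4} = 24/s^5.
So (s^2 - 5*s - 7)Y = 24/s^5 + (2*s - 7).
Isolate Y and clear denominators.

Y(s) = (2*s^6 - 7*s^5 + 24)/(s^7 - 5*s^6 - 7*s^5)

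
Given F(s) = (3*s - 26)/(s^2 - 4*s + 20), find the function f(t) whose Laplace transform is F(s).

Complete the square in the denominator: s^2 - 4*s + 20 = (s - 2)^2 + 4^2.
Split the numerator to match: 3*s - 26 = 3·(s - 2) - 5·4.
Invert each term: 3·(s - 2)/((s - 2)^2 + 16) ↔ 3e^(2t)cos(4t); -5·4/((s - 2)^2 + 16) ↔ -5e^(2t)sin(4t).

f(t) = -5*exp(2*t)*sin(4*t) + 3*exp(2*t)*cos(4*t)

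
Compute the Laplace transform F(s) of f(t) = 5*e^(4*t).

L{5} = 5/s.
By the first shifting theorem, multiplying by e^(4t) replaces s with s - 4.

F(s) = 5/(s - 4)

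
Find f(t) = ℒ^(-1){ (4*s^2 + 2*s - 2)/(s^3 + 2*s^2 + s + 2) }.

Factor the denominator: s^3 + 2*s^2 + s + 2 = (s + 2)*(s^2 + 1).
Partial fraction decomposition gives [2/(s + 2)] + [2*s/(s^2 + 1)] + [-2/(s^2 + 1)].
Invert each term: 2/(s + 2) ↔ 2e^(-2t); 2·s/(s^2 + 1) ↔ 2cos(t); -2·1/(s^2 + 1) ↔ -2sin(t).

f(t) = -2*sin(t) + 2*cos(t) + 2*exp(-2*t)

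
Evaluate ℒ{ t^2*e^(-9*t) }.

L{e^(-9t)} = 1/(s + 9).
Then apply L{t^2·g(t)} = (-1)^2 d^2/ds^2[G(s)] with G(s) = 1/(s + 9):
differentiating 2 times and applying the sign gives 2/(s + 9)^3.

2/(s + 9)^3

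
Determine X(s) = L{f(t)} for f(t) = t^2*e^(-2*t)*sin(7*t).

X(s) = 14*(3*s^2 + 12*s - 37)/(s^2 + 4*s + 53)^3

L{sin(7t)} = 7/(s^2 + 49).
Multiplying by e^(-2t) shifts s → s + 2, so L{e^(-2*t)*sin(7*t)} = 7/((s + 2)^2 + 49).
Then apply L{t^2·g(t)} = (-1)^2 d^2/ds^2[G(s)] with G(s) = 7/((s + 2)^2 + 49):
differentiating 2 times and applying the sign gives 14*(3*s^2 + 12*s - 37)/(s^2 + 4*s + 53)^3.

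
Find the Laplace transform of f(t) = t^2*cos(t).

L{cos(t)} = s/(s^2 + 1).
Then apply L{t^2·g(t)} = (-1)^2 d^2/ds^2[G(s)] with G(s) = s/(s^2 + 1):
differentiating 2 times and applying the sign gives 2*s*(s^2 - 3)/(s^2 + 1)^3.

2*s*(s^2 - 3)/(s^2 + 1)^3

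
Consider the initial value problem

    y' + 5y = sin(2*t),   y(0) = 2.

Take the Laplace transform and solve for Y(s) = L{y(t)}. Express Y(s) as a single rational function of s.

Take the Laplace transform of both sides.
With L{y'} = sY - y(0) = sY - 2: the LHS transforms to (s + 5)Y - (2).
The right side is L{sin(2*t)} = 2/(s^2 + 4).
So (s + 5)Y = 2/(s^2 + 4) + (2).
Isolate Y and clear denominators.

Y(s) = (2*s^2 + 10)/(s^3 + 5*s^2 + 4*s + 20)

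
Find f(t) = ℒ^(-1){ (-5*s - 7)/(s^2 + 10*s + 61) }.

f(t) = 3*exp(-5*t)*sin(6*t) - 5*exp(-5*t)*cos(6*t)

Complete the square in the denominator: s^2 + 10*s + 61 = (s + 5)^2 + 6^2.
Split the numerator to match: -5*s - 7 = -5·(s + 5) + 3·6.
Invert each term: -5·(s + 5)/((s + 5)^2 + 36) ↔ -5e^(-5t)cos(6t); 3·6/((s + 5)^2 + 36) ↔ 3e^(-5t)sin(6t).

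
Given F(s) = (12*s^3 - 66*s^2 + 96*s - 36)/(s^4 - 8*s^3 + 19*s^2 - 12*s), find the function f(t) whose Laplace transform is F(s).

f(t) = 5*exp(4*t) + 3*exp(3*t) + exp(t) + 3

Factor the denominator: s^4 - 8*s^3 + 19*s^2 - 12*s = s*(s - 4)*(s - 3)*(s - 1).
Partial fraction decomposition gives [3/s] + [1/(s - 1)] + [3/(s - 3)] + [5/(s - 4)].
Invert each term: 3/(s - 0) ↔ 3e^(0t); 1/(s - 1) ↔ e^(t); 3/(s - 3) ↔ 3e^(3t); 5/(s - 4) ↔ 5e^(4t).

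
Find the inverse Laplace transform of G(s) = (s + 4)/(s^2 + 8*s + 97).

exp(-4*t)*cos(9*t)

Rewrite the denominator: s^2 + 8*s + 97 = (s + 4)^2 + 81.
The form in (s + 4) signals a first-shifting-theorem factor e^(-4t).
Since L{cos(9t)} = s/(s^2 + 81), the inverse is e^(-4*t)*cos(9*t).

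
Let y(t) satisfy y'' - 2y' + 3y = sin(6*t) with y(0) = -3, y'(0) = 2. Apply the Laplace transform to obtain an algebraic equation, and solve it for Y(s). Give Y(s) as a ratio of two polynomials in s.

Y(s) = (-3*s^3 + 8*s^2 - 108*s + 294)/(s^4 - 2*s^3 + 39*s^2 - 72*s + 108)

Transform both sides with L{·}.
The derivative rules (L{y''} = s^2 Y - s·y(0) - y'(0) and L{y'} = sY - y(0), with y(0) = -3, y'(0) = 2) turn the left side into (s^2 - 2*s + 3)Y - (-3*s + 8).
The right side is L{sin(6*t)} = 6/(s^2 + 36).
So (s^2 - 2*s + 3)Y = 6/(s^2 + 36) + (-3*s + 8).
Solve for Y(s) and write it as one ratio of polynomials.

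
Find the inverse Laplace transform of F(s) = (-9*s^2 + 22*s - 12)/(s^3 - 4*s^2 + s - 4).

-4*exp(4*t) + 2*sin(t) - 5*cos(t)

Factor the denominator: s^3 - 4*s^2 + s - 4 = (s - 4)*(s^2 + 1).
Partial fraction decomposition gives [-4/(s - 4)] + [-5*s/(s^2 + 1)] + [2/(s^2 + 1)].
Invert each term: -4/(s - 4) ↔ -4e^(4t); -5·s/(s^2 + 1) ↔ -5cos(t); 2·1/(s^2 + 1) ↔ 2sin(t).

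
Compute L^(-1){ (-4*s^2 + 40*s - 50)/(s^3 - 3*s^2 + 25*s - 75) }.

exp(3*t) + 5*sin(5*t) - 5*cos(5*t)

Factor the denominator: s^3 - 3*s^2 + 25*s - 75 = (s - 3)*(s^2 + 25).
Partial fraction decomposition gives [1/(s - 3)] + [-5*s/(s^2 + 25)] + [25/(s^2 + 25)].
Invert each term: 1/(s - 3) ↔ e^(3t); -5·s/(s^2 + 25) ↔ -5cos(5t); 5·5/(s^2 + 25) ↔ 5sin(5t).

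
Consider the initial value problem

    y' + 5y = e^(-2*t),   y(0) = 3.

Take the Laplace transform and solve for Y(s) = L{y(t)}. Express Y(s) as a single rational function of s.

Take the Laplace transform of both sides.
Using L{y'} = sY - y(0) = sY - 3, the left side becomes (s + 5)Y - (3).
The right side is L{e^(-2*t)} = 1/(s + 2).
So (s + 5)Y = 1/(s + 2) + (3).
Divide through and combine into a single rational function.

Y(s) = (3*s + 7)/(s^2 + 7*s + 10)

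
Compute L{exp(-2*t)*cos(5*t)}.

(s + 2)/((s + 2)^2 + 25)

L{cos(5t)} = s/(s^2 + 25).
By the first shifting theorem, multiplying by e^(-2t) replaces s with s + 2.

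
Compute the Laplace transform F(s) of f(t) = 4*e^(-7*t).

F(s) = 4/(s + 7)

L{4} = 4/s.
By the first shifting theorem, multiplying by e^(-7t) replaces s with s + 7.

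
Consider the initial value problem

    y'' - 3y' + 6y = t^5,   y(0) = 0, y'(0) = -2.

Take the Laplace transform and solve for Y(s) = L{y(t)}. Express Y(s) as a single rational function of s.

Take the Laplace transform of both sides.
Using L{y''} = s^2 Y - s·y(0) - y'(0) and L{y'} = sY - y(0), with y(0) = 0, y'(0) = -2, the left side becomes (s^2 - 3*s + 6)Y - (-2).
The right side is L{t^5} = 120/s^6.
So (s^2 - 3*s + 6)Y = 120/s^6 + (-2).
Divide through and combine into a single rational function.

Y(s) = (-2*s^6 + 120)/(s^8 - 3*s^7 + 6*s^6)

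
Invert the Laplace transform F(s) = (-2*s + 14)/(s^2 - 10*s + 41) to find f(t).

f(t) = exp(5*t)*sin(4*t) - 2*exp(5*t)*cos(4*t)

Complete the square in the denominator: s^2 - 10*s + 41 = (s - 5)^2 + 4^2.
Split the numerator to match: -2*s + 14 = -2·(s - 5) + 1·4.
Invert each term: -2·(s - 5)/((s - 5)^2 + 16) ↔ -2e^(5t)cos(4t); 1·4/((s - 5)^2 + 16) ↔ e^(5t)sin(4t).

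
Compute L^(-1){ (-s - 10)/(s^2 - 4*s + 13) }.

Complete the square in the denominator: s^2 - 4*s + 13 = (s - 2)^2 + 3^2.
Split the numerator to match: -s - 10 = -1·(s - 2) - 4·3.
Invert each term: -1·(s - 2)/((s - 2)^2 + 9) ↔ -e^(2t)cos(3t); -4·3/((s - 2)^2 + 9) ↔ -4e^(2t)sin(3t).

-4*exp(2*t)*sin(3*t) - exp(2*t)*cos(3*t)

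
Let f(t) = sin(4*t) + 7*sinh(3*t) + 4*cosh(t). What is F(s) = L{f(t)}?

F(s) = 4*s/(s^2 - 1) + 4/(s^2 + 16) + 21/(s^2 - 9)

By linearity of the Laplace transform, transform each term separately.
(4)·[L{cosh(t)} = s/(s^2 - 1)]; L{sin(4t)} = 4/(s^2 + 16); (7)·[L{sinh(3t)} = 3/(s^2 - 9)].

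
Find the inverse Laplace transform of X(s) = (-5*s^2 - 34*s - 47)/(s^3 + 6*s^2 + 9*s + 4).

-6*t*exp(-t) - 6*exp(-t) + exp(-4*t)

Factor the denominator: s^3 + 6*s^2 + 9*s + 4 = (s + 1)^2*(s + 4).
Partial fraction decomposition gives [-6/(s + 1)] + [-6/(s + 1)^2] + [1/(s + 4)].
Invert each term: -6/(s + 1) ↔ -6e^(-t); -6/(s + 1)^2 ↔ -6t·e^(-t); 1/(s + 4) ↔ e^(-4t).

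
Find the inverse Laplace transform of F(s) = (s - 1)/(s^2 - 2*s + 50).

exp(t)*cos(7*t)

Rewrite the denominator: s^2 - 2*s + 50 = (s - 1)^2 + 49.
The form in (s - 1) signals a first-shifting-theorem factor e^(t).
Since L{cos(7t)} = s/(s^2 + 49), the inverse is exp(t)*cos(7*t).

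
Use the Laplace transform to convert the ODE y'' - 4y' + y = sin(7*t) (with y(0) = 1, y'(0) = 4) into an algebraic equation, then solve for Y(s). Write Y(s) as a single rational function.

Take the Laplace transform of both sides.
With L{y''} = s^2 Y - s·y(0) - y'(0) and L{y'} = sY - y(0), with y(0) = 1, y'(0) = 4: the LHS transforms to (s^2 - 4*s + 1)Y - (s).
The right side is L{sin(7*t)} = 7/(s^2 + 49).
So (s^2 - 4*s + 1)Y = 7/(s^2 + 49) + (s).
Isolate Y and clear denominators.

Y(s) = (s^3 + 49*s + 7)/(s^4 - 4*s^3 + 50*s^2 - 196*s + 49)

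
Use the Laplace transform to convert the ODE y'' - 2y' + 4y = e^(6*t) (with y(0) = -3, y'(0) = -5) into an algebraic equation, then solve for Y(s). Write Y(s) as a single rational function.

Take the Laplace transform of both sides.
The derivative rules (L{y''} = s^2 Y - s·y(0) - y'(0) and L{y'} = sY - y(0), with y(0) = -3, y'(0) = -5) turn the left side into (s^2 - 2*s + 4)Y - (-3*s + 1).
The right side is L{e^(6*t)} = 1/(s - 6).
So (s^2 - 2*s + 4)Y = 1/(s - 6) + (-3*s + 1).
Divide through and combine into a single rational function.

Y(s) = (-3*s^2 + 19*s - 5)/(s^3 - 8*s^2 + 16*s - 24)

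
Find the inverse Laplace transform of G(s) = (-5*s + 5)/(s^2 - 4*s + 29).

Complete the square in the denominator: s^2 - 4*s + 29 = (s - 2)^2 + 5^2.
Split the numerator to match: -5*s + 5 = -5·(s - 2) - 1·5.
Invert each term: -5·(s - 2)/((s - 2)^2 + 25) ↔ -5e^(2t)cos(5t); -1·5/((s - 2)^2 + 25) ↔ -e^(2t)sin(5t).

-exp(2*t)*sin(5*t) - 5*exp(2*t)*cos(5*t)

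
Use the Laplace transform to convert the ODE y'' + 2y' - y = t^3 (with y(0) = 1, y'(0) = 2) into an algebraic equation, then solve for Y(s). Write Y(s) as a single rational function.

Transform both sides with L{·}.
The derivative rules (L{y''} = s^2 Y - s·y(0) - y'(0) and L{y'} = sY - y(0), with y(0) = 1, y'(0) = 2) turn the left side into (s^2 + 2*s - 1)Y - (s + 4).
The right side is L{t^3} = 6/s^4.
So (s^2 + 2*s - 1)Y = 6/s^4 + (s + 4).
Isolate Y and clear denominators.

Y(s) = (s^5 + 4*s^4 + 6)/(s^6 + 2*s^5 - s^4)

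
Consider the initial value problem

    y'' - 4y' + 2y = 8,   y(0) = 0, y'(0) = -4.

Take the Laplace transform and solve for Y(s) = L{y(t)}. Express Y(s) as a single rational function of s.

Y(s) = (-4*s + 8)/(s^3 - 4*s^2 + 2*s)

Laplace-transform each side.
With L{y''} = s^2 Y - s·y(0) - y'(0) and L{y'} = sY - y(0), with y(0) = 0, y'(0) = -4: the LHS transforms to (s^2 - 4*s + 2)Y - (-4).
The right side is L{8} = 8/s.
So (s^2 - 4*s + 2)Y = 8/s + (-4).
Solve for Y(s) and write it as one ratio of polynomials.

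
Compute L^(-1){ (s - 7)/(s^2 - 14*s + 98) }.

Rewrite the denominator: s^2 - 14*s + 98 = (s - 7)^2 + 49.
The form in (s - 7) signals a first-shifting-theorem factor e^(7t).
Since L{cos(7t)} = s/(s^2 + 49), the inverse is exp(7*t)*cos(7*t).

exp(7*t)*cos(7*t)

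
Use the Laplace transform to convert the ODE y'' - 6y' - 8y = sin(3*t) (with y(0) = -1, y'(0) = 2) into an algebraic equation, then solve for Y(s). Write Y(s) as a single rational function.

Apply the Laplace transform to the equation.
The derivative rules (L{y''} = s^2 Y - s·y(0) - y'(0) and L{y'} = sY - y(0), with y(0) = -1, y'(0) = 2) turn the left side into (s^2 - 6*s - 8)Y - (-s + 8).
The right side is L{sin(3*t)} = 3/(s^2 + 9).
So (s^2 - 6*s - 8)Y = 3/(s^2 + 9) + (-s + 8).
Solve for Y(s) and write it as one ratio of polynomials.

Y(s) = (-s^3 + 8*s^2 - 9*s + 75)/(s^4 - 6*s^3 + s^2 - 54*s - 72)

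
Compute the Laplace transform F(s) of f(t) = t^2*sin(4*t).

F(s) = 8*(3*s^2 - 16)/(s^2 + 16)^3

L{sin(4t)} = 4/(s^2 + 16).
Then apply L{t^2·g(t)} = (-1)^2 d^2/ds^2[G(s)] with G(s) = 4/(s^2 + 16):
differentiating 2 times and applying the sign gives 8*(3*s^2 - 16)/(s^2 + 16)^3.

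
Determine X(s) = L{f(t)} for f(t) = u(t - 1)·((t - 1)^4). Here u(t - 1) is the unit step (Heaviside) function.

X(s) = 24*exp(-s)/s^5

By the second shifting theorem, L{u(t - c)·g(t - c)} = e^(-cs)·G(s) with c = 1 and G(s) = L{g(t)}.
L{t^4} = 4!/s^5 = 24/s^5.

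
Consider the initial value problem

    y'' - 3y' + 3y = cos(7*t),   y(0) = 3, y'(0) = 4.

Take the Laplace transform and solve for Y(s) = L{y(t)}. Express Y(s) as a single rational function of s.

Y(s) = (3*s^3 - 5*s^2 + 148*s - 245)/(s^4 - 3*s^3 + 52*s^2 - 147*s + 147)

Take the Laplace transform of both sides.
Using L{y''} = s^2 Y - s·y(0) - y'(0) and L{y'} = sY - y(0), with y(0) = 3, y'(0) = 4, the left side becomes (s^2 - 3*s + 3)Y - (3*s - 5).
The right side is L{cos(7*t)} = s/(s^2 + 49).
So (s^2 - 3*s + 3)Y = s/(s^2 + 49) + (3*s - 5).
Solve for Y(s) and write it as one ratio of polynomials.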